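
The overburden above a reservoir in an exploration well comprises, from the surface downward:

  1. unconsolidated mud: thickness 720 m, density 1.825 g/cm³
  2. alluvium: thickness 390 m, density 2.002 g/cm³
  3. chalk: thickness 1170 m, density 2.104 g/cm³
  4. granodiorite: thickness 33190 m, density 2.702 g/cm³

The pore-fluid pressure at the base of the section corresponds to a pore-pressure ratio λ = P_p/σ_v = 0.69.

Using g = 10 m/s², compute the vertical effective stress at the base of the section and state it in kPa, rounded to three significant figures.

Overburden (lithostatic) stress σ_v:
unconsolidated mud: 1825 kg/m³ × 10 m/s² × 720 m = 1.314×10^7 Pa = 13.14 MPa
alluvium: 2002 kg/m³ × 10 m/s² × 390 m = 7.808×10^6 Pa = 7.808 MPa
chalk: 2104 kg/m³ × 10 m/s² × 1170 m = 2.462×10^7 Pa = 24.62 MPa
granodiorite: 2702 kg/m³ × 10 m/s² × 33190 m = 8.968×10^8 Pa = 896.8 MPa
Total = 13.14 + 7.808 + 24.62 + 896.8 = 942.36 MPa
Pore pressure P_p = λ·σ_v = 0.69 × 942.4 MPa = 650.2 MPa
Effective stress σ' = σ_v − P_p = 942.4 − 650.2 = 292.13 MPa = 2.9213×10^5 kPa

292000 kPa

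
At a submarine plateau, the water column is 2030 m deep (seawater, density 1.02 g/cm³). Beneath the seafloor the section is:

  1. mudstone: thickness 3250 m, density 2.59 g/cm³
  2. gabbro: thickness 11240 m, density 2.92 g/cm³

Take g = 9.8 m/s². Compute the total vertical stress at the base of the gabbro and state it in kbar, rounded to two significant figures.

4.2 kbar

seawater: 1020 kg/m³ × 9.8 m/s² × 2030 m = 2.029×10^7 Pa = 0.2029 kbar
mudstone: 2590 kg/m³ × 9.8 m/s² × 3250 m = 8.249×10^7 Pa = 0.8249 kbar
gabbro: 2920 kg/m³ × 9.8 m/s² × 11240 m = 3.216×10^8 Pa = 3.216 kbar
Total = 0.2029 + 0.8249 + 3.216 = 4.2443 kbar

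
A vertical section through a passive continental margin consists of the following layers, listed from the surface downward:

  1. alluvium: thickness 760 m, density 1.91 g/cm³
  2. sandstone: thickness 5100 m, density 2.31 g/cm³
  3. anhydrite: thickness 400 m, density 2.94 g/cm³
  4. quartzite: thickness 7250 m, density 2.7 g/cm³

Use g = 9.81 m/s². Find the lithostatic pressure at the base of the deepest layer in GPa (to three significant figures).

alluvium: 1910 kg/m³ × 9.81 m/s² × 760 m = 1.424×10^7 Pa = 0.01424 GPa
sandstone: 2310 kg/m³ × 9.81 m/s² × 5100 m = 1.156×10^8 Pa = 0.1156 GPa
anhydrite: 2940 kg/m³ × 9.81 m/s² × 400 m = 1.154×10^7 Pa = 0.01154 GPa
quartzite: 2700 kg/m³ × 9.81 m/s² × 7250 m = 1.920×10^8 Pa = 0.1920 GPa
Total = 0.01424 + 0.1156 + 0.01154 + 0.1920 = 0.33338 GPa

0.333 GPa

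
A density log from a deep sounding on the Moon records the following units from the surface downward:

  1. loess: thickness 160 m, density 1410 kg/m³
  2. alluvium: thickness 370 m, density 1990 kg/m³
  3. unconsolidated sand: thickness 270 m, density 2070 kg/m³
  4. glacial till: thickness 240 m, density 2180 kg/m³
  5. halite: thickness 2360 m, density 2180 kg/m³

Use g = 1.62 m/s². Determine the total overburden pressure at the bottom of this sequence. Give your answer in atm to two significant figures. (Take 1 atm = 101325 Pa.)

loess: 1410 kg/m³ × 1.62 m/s² × 160 m = 3.655×10^5 Pa = 3.607 atm
alluvium: 1990 kg/m³ × 1.62 m/s² × 370 m = 1.193×10^6 Pa = 11.77 atm
unconsolidated sand: 2070 kg/m³ × 1.62 m/s² × 270 m = 9.054×10^5 Pa = 8.936 atm
glacial till: 2180 kg/m³ × 1.62 m/s² × 240 m = 8.476×10^5 Pa = 8.365 atm
halite: 2180 kg/m³ × 1.62 m/s² × 2360 m = 8.335×10^6 Pa = 82.26 atm
Total = 3.607 + 11.77 + 8.936 + 8.365 + 82.26 = 114.94 atm

110 atm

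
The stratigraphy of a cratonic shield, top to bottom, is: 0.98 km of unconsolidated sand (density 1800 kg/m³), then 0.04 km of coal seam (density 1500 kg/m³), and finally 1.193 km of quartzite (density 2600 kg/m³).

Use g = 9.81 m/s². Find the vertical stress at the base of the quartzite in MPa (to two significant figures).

unconsolidated sand: 1800 kg/m³ × 9.81 m/s² × 980 m = 1.730×10^7 Pa = 17.30 MPa
coal seam: 1500 kg/m³ × 9.81 m/s² × 40 m = 5.886×10^5 Pa = 0.5886 MPa
quartzite: 2600 kg/m³ × 9.81 m/s² × 1193 m = 3.043×10^7 Pa = 30.43 MPa
Total = 17.30 + 0.5886 + 30.43 = 48.322 MPa

48 MPa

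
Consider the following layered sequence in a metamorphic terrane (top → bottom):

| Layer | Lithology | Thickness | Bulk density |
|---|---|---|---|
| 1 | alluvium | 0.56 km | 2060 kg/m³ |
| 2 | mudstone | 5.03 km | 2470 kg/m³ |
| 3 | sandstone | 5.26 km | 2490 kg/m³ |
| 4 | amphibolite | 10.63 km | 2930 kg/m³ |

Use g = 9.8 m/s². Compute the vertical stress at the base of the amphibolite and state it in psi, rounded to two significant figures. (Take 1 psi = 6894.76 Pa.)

alluvium: 2060 kg/m³ × 9.8 m/s² × 560 m = 1.131×10^7 Pa = 1640 psi
mudstone: 2470 kg/m³ × 9.8 m/s² × 5030 m = 1.218×10^8 Pa = 17659 psi
sandstone: 2490 kg/m³ × 9.8 m/s² × 5260 m = 1.284×10^8 Pa = 18616 psi
amphibolite: 2930 kg/m³ × 9.8 m/s² × 10630 m = 3.052×10^8 Pa = 44270 psi
Total = 1640 + 17659 + 18616 + 44270 = 82185 psi

82000 psi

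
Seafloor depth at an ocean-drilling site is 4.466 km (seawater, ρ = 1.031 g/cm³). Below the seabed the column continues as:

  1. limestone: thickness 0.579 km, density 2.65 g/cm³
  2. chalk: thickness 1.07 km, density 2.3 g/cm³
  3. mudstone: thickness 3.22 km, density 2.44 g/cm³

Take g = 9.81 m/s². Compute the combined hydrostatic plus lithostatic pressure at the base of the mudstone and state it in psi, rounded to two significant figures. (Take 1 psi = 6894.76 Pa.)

seawater: 1031 kg/m³ × 9.81 m/s² × 4466 m = 4.517×10^7 Pa = 6551 psi
limestone: 2650 kg/m³ × 9.81 m/s² × 579 m = 1.505×10^7 Pa = 2183 psi
chalk: 2300 kg/m³ × 9.81 m/s² × 1070 m = 2.414×10^7 Pa = 3502 psi
mudstone: 2440 kg/m³ × 9.81 m/s² × 3220 m = 7.708×10^7 Pa = 11179 psi
Total = 6551 + 2183 + 3502 + 11179 = 23415 psi

23000 psi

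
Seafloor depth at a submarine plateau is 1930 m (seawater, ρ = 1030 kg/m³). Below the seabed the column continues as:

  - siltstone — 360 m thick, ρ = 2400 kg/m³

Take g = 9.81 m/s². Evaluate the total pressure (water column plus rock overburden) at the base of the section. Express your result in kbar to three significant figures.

0.280 kbar

seawater: 1030 kg/m³ × 9.81 m/s² × 1930 m = 1.950×10^7 Pa = 0.1950 kbar
siltstone: 2400 kg/m³ × 9.81 m/s² × 360 m = 8.476×10^6 Pa = 0.08476 kbar
Total = 0.1950 + 0.08476 = 0.27977 kbar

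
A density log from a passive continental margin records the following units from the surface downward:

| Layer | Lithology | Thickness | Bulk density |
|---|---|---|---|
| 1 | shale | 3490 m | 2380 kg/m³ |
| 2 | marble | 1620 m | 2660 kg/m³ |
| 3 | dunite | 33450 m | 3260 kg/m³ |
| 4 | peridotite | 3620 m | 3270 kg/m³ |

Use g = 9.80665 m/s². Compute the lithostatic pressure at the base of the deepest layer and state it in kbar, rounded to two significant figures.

13 kbar

shale: 2380 kg/m³ × 9.80665 m/s² × 3490 m = 8.146×10^7 Pa = 0.8146 kbar
marble: 2660 kg/m³ × 9.80665 m/s² × 1620 m = 4.226×10^7 Pa = 0.4226 kbar
dunite: 3260 kg/m³ × 9.80665 m/s² × 33450 m = 1.069×10^9 Pa = 10.69 kbar
peridotite: 3270 kg/m³ × 9.80665 m/s² × 3620 m = 1.161×10^8 Pa = 1.161 kbar
Total = 0.8146 + 0.4226 + 10.69 + 1.161 = 13.092 kbar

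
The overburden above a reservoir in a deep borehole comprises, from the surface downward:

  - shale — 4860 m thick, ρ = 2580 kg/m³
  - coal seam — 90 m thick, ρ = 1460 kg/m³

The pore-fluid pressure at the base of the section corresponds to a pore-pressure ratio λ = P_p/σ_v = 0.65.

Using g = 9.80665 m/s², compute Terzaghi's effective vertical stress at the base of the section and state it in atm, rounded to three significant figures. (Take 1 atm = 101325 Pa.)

Overburden (lithostatic) stress σ_v:
shale: 2580 kg/m³ × 9.80665 m/s² × 4860 m = 1.230×10^8 Pa = 123.0 MPa
coal seam: 1460 kg/m³ × 9.80665 m/s² × 90 m = 1.289×10^6 Pa = 1.289 MPa
Total = 123.0 + 1.289 = 124.25 MPa
Pore pressure P_p = λ·σ_v = 0.65 × 124.3 MPa = 80.76 MPa
Effective stress σ' = σ_v − P_p = 124.3 − 80.76 = 43.488 MPa = 429.20 atm

429 atm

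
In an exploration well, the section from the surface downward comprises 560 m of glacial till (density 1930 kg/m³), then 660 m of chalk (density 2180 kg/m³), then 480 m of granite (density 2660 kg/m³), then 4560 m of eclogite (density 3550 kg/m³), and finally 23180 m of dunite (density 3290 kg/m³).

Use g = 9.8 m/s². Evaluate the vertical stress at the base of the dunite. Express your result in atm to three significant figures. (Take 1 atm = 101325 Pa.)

9310 atm

glacial till: 1930 kg/m³ × 9.8 m/s² × 560 m = 1.059×10^7 Pa = 104.5 atm
chalk: 2180 kg/m³ × 9.8 m/s² × 660 m = 1.410×10^7 Pa = 139.2 atm
granite: 2660 kg/m³ × 9.8 m/s² × 480 m = 1.251×10^7 Pa = 123.5 atm
eclogite: 3550 kg/m³ × 9.8 m/s² × 4560 m = 1.586×10^8 Pa = 1566 atm
dunite: 3290 kg/m³ × 9.8 m/s² × 23180 m = 7.474×10^8 Pa = 7376 atm
Total = 104.5 + 139.2 + 123.5 + 1566 + 7376 = 9308.8 atm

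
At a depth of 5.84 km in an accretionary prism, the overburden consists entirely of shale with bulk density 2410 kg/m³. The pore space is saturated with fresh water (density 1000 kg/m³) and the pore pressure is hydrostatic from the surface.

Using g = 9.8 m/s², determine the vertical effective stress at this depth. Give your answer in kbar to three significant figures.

Overburden (lithostatic) stress σ_v:
shale: 2410 kg/m³ × 9.8 m/s² × 5840 m = 1.379×10^8 Pa = 137.9 MPa
Pore pressure P_p = 1000 kg/m³ × 9.8 m/s² × 5840 m = 5.723×10^7 Pa = 57.23 MPa
Effective stress σ' = σ_v − P_p = 137.9 − 57.23 = 80.697 MPa = 0.80697 kbar

0.807 kbar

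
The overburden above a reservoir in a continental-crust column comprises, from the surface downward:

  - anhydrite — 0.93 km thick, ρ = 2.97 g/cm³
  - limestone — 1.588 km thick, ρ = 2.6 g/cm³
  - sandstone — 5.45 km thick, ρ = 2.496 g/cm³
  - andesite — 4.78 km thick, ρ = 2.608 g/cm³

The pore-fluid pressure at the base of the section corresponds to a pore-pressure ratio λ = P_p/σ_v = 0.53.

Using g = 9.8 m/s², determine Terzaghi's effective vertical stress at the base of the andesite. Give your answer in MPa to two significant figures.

Overburden (lithostatic) stress σ_v:
anhydrite: 2970 kg/m³ × 9.8 m/s² × 930 m = 2.707×10^7 Pa = 27.07 MPa
limestone: 2600 kg/m³ × 9.8 m/s² × 1588 m = 4.046×10^7 Pa = 40.46 MPa
sandstone: 2496 kg/m³ × 9.8 m/s² × 5450 m = 1.333×10^8 Pa = 133.3 MPa
andesite: 2608 kg/m³ × 9.8 m/s² × 4780 m = 1.222×10^8 Pa = 122.2 MPa
Total = 27.07 + 40.46 + 133.3 + 122.2 = 323.01 MPa
Pore pressure P_p = λ·σ_v = 0.53 × 323.0 MPa = 171.2 MPa
Effective stress σ' = σ_v − P_p = 323.0 − 171.2 = 151.82 MPa

150 MPa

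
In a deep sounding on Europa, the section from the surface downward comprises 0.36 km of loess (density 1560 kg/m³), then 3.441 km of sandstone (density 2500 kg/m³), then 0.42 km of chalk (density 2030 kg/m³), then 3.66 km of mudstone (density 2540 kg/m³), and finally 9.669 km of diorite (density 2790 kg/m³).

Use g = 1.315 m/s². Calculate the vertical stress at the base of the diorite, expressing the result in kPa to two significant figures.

61000 kPa

loess: 1560 kg/m³ × 1.315 m/s² × 360 m = 7.385×10^5 Pa = 738.5 kPa
sandstone: 2500 kg/m³ × 1.315 m/s² × 3441 m = 1.131×10^7 Pa = 11312 kPa
chalk: 2030 kg/m³ × 1.315 m/s² × 420 m = 1.121×10^6 Pa = 1121 kPa
mudstone: 2540 kg/m³ × 1.315 m/s² × 3660 m = 1.222×10^7 Pa = 12225 kPa
diorite: 2790 kg/m³ × 1.315 m/s² × 9669 m = 3.547×10^7 Pa = 35474 kPa
Total = 738.5 + 11312 + 1121 + 12225 + 35474 = 60871 kPa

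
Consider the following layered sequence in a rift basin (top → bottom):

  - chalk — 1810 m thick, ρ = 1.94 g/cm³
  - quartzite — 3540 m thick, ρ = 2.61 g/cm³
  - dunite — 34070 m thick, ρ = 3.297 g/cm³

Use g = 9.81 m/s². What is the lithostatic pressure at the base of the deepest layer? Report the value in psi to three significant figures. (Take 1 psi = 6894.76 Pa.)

chalk: 1940 kg/m³ × 9.81 m/s² × 1810 m = 3.445×10^7 Pa = 4996 psi
quartzite: 2610 kg/m³ × 9.81 m/s² × 3540 m = 9.064×10^7 Pa = 13146 psi
dunite: 3297 kg/m³ × 9.81 m/s² × 34070 m = 1.102×10^9 Pa = 1.598×10^5 psi
Total = 4996 + 13146 + 1.598×10^5 = 1.7797×10^5 psi

178000 psi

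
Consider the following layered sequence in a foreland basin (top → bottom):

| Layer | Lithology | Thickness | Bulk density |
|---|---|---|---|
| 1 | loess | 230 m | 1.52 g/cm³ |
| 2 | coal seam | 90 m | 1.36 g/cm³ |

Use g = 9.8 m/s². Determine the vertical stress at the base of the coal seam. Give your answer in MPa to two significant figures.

4.6 MPa

loess: 1520 kg/m³ × 9.8 m/s² × 230 m = 3.426×10^6 Pa = 3.426 MPa
coal seam: 1360 kg/m³ × 9.8 m/s² × 90 m = 1.200×10^6 Pa = 1.200 MPa
Total = 3.426 + 1.200 = 4.6256 MPa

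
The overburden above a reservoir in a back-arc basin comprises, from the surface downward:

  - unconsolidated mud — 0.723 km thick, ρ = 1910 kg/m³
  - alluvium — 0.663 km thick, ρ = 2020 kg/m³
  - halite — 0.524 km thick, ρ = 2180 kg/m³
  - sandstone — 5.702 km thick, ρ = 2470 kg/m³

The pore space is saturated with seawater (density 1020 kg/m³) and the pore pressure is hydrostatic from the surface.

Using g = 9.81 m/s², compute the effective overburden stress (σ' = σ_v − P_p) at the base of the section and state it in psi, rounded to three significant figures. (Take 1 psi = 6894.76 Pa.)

Overburden (lithostatic) stress σ_v:
unconsolidated mud: 1910 kg/m³ × 9.81 m/s² × 723 m = 1.355×10^7 Pa = 13.55 MPa
alluvium: 2020 kg/m³ × 9.81 m/s² × 663 m = 1.314×10^7 Pa = 13.14 MPa
halite: 2180 kg/m³ × 9.81 m/s² × 524 m = 1.121×10^7 Pa = 11.21 MPa
sandstone: 2470 kg/m³ × 9.81 m/s² × 5702 m = 1.382×10^8 Pa = 138.2 MPa
Total = 13.55 + 13.14 + 11.21 + 138.2 = 176.05 MPa
Pore pressure P_p = 1020 kg/m³ × 9.81 m/s² × 7612 m = 7.617×10^7 Pa = 76.17 MPa
Effective stress σ' = σ_v − P_p = 176.1 − 76.17 = 99.887 MPa = 14487 psi

14500 psi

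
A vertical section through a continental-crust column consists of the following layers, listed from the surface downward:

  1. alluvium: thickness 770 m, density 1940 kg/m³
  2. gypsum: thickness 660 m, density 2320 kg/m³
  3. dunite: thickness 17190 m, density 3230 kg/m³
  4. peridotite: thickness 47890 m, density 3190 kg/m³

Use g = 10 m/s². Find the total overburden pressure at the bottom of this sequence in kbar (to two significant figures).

21 kbar

alluvium: 1940 kg/m³ × 10 m/s² × 770 m = 1.494×10^7 Pa = 0.1494 kbar
gypsum: 2320 kg/m³ × 10 m/s² × 660 m = 1.531×10^7 Pa = 0.1531 kbar
dunite: 3230 kg/m³ × 10 m/s² × 17190 m = 5.552×10^8 Pa = 5.552 kbar
peridotite: 3190 kg/m³ × 10 m/s² × 47890 m = 1.528×10^9 Pa = 15.28 kbar
Total = 0.1494 + 0.1531 + 5.552 + 15.28 = 21.132 kbar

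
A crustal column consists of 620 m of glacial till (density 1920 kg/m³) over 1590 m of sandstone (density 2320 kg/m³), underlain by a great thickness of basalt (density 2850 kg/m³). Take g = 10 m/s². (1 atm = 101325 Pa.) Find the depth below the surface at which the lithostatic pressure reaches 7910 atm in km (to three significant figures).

Pressure at base of upper layers: 1920×10×620 + 2320×10×1590 = 4.879×10^7 Pa = 481.5 atm
Remaining pressure to be supplied by basalt: 8.015×10^8 − 4.879×10^7 = 7.527×10^8 Pa
Additional depth in basalt = 7.527×10^8 Pa / (2850 kg/m³ × 10 m/s²) = 26410 m
Total depth = 2210 m + 26410 m = 28620 m
= 28.620 km

28.6 km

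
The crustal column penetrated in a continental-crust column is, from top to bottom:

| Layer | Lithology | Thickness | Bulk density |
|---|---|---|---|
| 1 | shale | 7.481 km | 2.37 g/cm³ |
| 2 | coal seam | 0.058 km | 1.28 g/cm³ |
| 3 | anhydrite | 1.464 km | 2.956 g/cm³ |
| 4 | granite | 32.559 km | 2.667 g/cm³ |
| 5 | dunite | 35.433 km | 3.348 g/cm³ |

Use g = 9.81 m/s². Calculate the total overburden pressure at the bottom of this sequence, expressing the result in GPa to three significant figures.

shale: 2370 kg/m³ × 9.81 m/s² × 7481 m = 1.739×10^8 Pa = 0.1739 GPa
coal seam: 1280 kg/m³ × 9.81 m/s² × 58 m = 7.283×10^5 Pa = 7.283×10^-4 GPa
anhydrite: 2956 kg/m³ × 9.81 m/s² × 1464 m = 4.245×10^7 Pa = 0.04245 GPa
granite: 2667 kg/m³ × 9.81 m/s² × 32559 m = 8.518×10^8 Pa = 0.8518 GPa
dunite: 3348 kg/m³ × 9.81 m/s² × 35433 m = 1.164×10^9 Pa = 1.164 GPa
Total = 0.1739 + 7.283×10^-4 + 0.04245 + 0.8518 + 1.164 = 2.2327 GPa

2.23 GPa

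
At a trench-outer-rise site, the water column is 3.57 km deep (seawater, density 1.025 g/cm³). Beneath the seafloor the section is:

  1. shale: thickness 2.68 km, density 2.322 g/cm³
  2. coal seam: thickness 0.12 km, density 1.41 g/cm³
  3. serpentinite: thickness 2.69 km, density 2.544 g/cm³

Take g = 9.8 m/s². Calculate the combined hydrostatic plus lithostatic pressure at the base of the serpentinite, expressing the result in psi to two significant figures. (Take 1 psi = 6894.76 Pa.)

24000 psi

seawater: 1025 kg/m³ × 9.8 m/s² × 3570 m = 3.586×10^7 Pa = 5201 psi
shale: 2322 kg/m³ × 9.8 m/s² × 2680 m = 6.099×10^7 Pa = 8845 psi
coal seam: 1410 kg/m³ × 9.8 m/s² × 120 m = 1.658×10^6 Pa = 240.5 psi
serpentinite: 2544 kg/m³ × 9.8 m/s² × 2690 m = 6.706×10^7 Pa = 9727 psi
Total = 5201 + 8845 + 240.5 + 9727 = 24014 psi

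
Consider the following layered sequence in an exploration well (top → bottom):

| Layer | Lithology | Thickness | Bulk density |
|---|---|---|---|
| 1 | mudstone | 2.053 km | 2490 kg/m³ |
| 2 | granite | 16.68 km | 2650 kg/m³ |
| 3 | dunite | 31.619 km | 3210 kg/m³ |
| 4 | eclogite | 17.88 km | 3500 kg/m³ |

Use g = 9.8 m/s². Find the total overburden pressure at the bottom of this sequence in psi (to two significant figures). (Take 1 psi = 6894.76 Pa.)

mudstone: 2490 kg/m³ × 9.8 m/s² × 2053 m = 5.010×10^7 Pa = 7266 psi
granite: 2650 kg/m³ × 9.8 m/s² × 16680 m = 4.332×10^8 Pa = 62827 psi
dunite: 3210 kg/m³ × 9.8 m/s² × 31619 m = 9.947×10^8 Pa = 1.443×10^5 psi
eclogite: 3500 kg/m³ × 9.8 m/s² × 17880 m = 6.133×10^8 Pa = 88949 psi
Total = 7266 + 62827 + 1.443×10^5 + 88949 = 3.0331×10^5 psi

300000 psi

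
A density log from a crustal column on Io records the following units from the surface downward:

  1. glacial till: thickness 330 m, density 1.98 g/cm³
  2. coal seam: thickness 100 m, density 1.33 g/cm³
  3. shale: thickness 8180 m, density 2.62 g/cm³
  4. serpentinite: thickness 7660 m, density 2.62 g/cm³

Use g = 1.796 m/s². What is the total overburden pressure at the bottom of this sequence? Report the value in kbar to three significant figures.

glacial till: 1980 kg/m³ × 1.796 m/s² × 330 m = 1.174×10^6 Pa = 0.01174 kbar
coal seam: 1330 kg/m³ × 1.796 m/s² × 100 m = 2.389×10^5 Pa = 2.389×10^-3 kbar
shale: 2620 kg/m³ × 1.796 m/s² × 8180 m = 3.849×10^7 Pa = 0.3849 kbar
serpentinite: 2620 kg/m³ × 1.796 m/s² × 7660 m = 3.604×10^7 Pa = 0.3604 kbar
Total = 0.01174 + 2.389×10^-3 + 0.3849 + 0.3604 = 0.75948 kbar

0.759 kbar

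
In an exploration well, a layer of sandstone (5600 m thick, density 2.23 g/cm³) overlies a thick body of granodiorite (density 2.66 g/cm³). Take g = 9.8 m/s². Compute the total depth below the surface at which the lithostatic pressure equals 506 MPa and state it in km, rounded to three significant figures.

20.3 km

Pressure at base of upper layers: 2230×9.8×5600 = 1.224×10^8 Pa = 122.4 MPa
Remaining pressure to be supplied by granodiorite: 5.060×10^8 − 1.224×10^8 = 3.836×10^8 Pa
Additional depth in granodiorite = 3.836×10^8 Pa / (2660 kg/m³ × 9.8 m/s²) = 14716 m
Total depth = 5600 m + 14716 m = 20316 m
= 20.316 km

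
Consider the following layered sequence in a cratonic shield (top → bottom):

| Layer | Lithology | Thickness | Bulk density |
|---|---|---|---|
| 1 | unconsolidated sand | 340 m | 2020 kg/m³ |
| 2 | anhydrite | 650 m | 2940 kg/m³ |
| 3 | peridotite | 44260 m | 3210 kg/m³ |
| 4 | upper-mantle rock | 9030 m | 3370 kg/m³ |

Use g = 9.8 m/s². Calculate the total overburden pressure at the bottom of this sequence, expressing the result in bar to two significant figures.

unconsolidated sand: 2020 kg/m³ × 9.8 m/s² × 340 m = 6.731×10^6 Pa = 67.31 bar
anhydrite: 2940 kg/m³ × 9.8 m/s² × 650 m = 1.873×10^7 Pa = 187.3 bar
peridotite: 3210 kg/m³ × 9.8 m/s² × 44260 m = 1.392×10^9 Pa = 13923 bar
upper-mantle rock: 3370 kg/m³ × 9.8 m/s² × 9030 m = 2.982×10^8 Pa = 2982 bar
Total = 67.31 + 187.3 + 13923 + 2982 = 17160 bar

17000 bar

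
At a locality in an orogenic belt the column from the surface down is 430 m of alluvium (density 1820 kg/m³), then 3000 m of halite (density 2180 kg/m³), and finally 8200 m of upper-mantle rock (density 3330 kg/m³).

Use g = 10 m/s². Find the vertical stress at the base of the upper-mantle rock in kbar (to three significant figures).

3.46 kbar

alluvium: 1820 kg/m³ × 10 m/s² × 430 m = 7.826×10^6 Pa = 0.07826 kbar
halite: 2180 kg/m³ × 10 m/s² × 3000 m = 6.540×10^7 Pa = 0.6540 kbar
upper-mantle rock: 3330 kg/m³ × 10 m/s² × 8200 m = 2.731×10^8 Pa = 2.731 kbar
Total = 0.07826 + 0.6540 + 2.731 = 3.4629 kbar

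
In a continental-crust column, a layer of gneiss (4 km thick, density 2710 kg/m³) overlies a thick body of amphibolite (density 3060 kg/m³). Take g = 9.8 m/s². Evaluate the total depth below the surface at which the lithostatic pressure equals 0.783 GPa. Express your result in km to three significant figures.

26.6 km

Pressure at base of upper layers: 2710×9.8×4000 = 1.062×10^8 Pa = 0.1062 GPa
Remaining pressure to be supplied by amphibolite: 7.830×10^8 − 1.062×10^8 = 6.768×10^8 Pa
Additional depth in amphibolite = 6.768×10^8 Pa / (3060 kg/m³ × 9.8 m/s²) = 22568 m
Total depth = 4000 m + 22568 m = 26568 m
= 26.568 km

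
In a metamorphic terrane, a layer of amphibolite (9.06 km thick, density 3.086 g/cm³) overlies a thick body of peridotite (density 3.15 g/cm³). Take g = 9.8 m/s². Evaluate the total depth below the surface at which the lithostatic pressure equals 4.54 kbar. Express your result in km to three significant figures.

14.9 km

Pressure at base of upper layers: 3086×9.8×9060 = 2.740×10^8 Pa = 2.740 kbar
Remaining pressure to be supplied by peridotite: 4.540×10^8 − 2.740×10^8 = 1.800×10^8 Pa
Additional depth in peridotite = 1.800×10^8 Pa / (3150 kg/m³ × 9.8 m/s²) = 5830.9 m
Total depth = 9060 m + 5830.9 m = 14891 m
= 14.891 km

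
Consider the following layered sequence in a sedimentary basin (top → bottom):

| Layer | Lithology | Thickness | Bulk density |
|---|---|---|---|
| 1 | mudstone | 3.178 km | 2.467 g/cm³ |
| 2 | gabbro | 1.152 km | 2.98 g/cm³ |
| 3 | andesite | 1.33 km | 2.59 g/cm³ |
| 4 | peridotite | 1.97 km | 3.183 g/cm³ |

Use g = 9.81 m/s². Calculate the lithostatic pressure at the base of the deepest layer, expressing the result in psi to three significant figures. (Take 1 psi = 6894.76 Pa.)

29900 psi

mudstone: 2467 kg/m³ × 9.81 m/s² × 3178 m = 7.691×10^7 Pa = 11155 psi
gabbro: 2980 kg/m³ × 9.81 m/s² × 1152 m = 3.368×10^7 Pa = 4884 psi
andesite: 2590 kg/m³ × 9.81 m/s² × 1330 m = 3.379×10^7 Pa = 4901 psi
peridotite: 3183 kg/m³ × 9.81 m/s² × 1970 m = 6.151×10^7 Pa = 8922 psi
Total = 11155 + 4884 + 4901 + 8922 = 29863 psi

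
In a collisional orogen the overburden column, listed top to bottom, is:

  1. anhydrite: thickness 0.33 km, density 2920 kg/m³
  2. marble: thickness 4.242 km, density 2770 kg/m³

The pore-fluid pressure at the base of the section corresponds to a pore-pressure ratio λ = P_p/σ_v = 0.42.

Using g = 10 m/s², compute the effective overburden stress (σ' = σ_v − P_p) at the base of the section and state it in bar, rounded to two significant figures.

740 bar

Overburden (lithostatic) stress σ_v:
anhydrite: 2920 kg/m³ × 10 m/s² × 330 m = 9.636×10^6 Pa = 9.636 MPa
marble: 2770 kg/m³ × 10 m/s² × 4242 m = 1.175×10^8 Pa = 117.5 MPa
Total = 9.636 + 117.5 = 127.14 MPa
Pore pressure P_p = λ·σ_v = 0.42 × 127.1 MPa = 53.40 MPa
Effective stress σ' = σ_v − P_p = 127.1 − 53.40 = 73.741 MPa = 737.41 bar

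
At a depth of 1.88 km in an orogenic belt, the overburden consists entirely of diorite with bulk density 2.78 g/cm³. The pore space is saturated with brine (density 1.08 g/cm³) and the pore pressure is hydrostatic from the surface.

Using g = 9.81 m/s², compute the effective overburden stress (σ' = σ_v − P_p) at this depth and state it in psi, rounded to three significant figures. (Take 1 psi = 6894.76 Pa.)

Overburden (lithostatic) stress σ_v:
diorite: 2780 kg/m³ × 9.81 m/s² × 1880 m = 5.127×10^7 Pa = 51.27 MPa
Pore pressure P_p = 1080 kg/m³ × 9.81 m/s² × 1880 m = 1.992×10^7 Pa = 19.92 MPa
Effective stress σ' = σ_v − P_p = 51.27 − 19.92 = 31.353 MPa = 4547.3 psi

4550 psi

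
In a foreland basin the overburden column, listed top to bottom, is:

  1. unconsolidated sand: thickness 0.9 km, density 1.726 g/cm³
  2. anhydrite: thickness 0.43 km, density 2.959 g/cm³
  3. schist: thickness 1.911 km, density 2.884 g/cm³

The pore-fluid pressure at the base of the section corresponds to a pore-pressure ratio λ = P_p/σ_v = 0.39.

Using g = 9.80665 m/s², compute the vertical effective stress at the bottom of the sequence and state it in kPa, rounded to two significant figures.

Overburden (lithostatic) stress σ_v:
unconsolidated sand: 1726 kg/m³ × 9.80665 m/s² × 900 m = 1.523×10^7 Pa = 15.23 MPa
anhydrite: 2959 kg/m³ × 9.80665 m/s² × 430 m = 1.248×10^7 Pa = 12.48 MPa
schist: 2884 kg/m³ × 9.80665 m/s² × 1911 m = 5.405×10^7 Pa = 54.05 MPa
Total = 15.23 + 12.48 + 54.05 = 81.759 MPa
Pore pressure P_p = λ·σ_v = 0.39 × 81.76 MPa = 31.89 MPa
Effective stress σ' = σ_v − P_p = 81.76 − 31.89 = 49.873 MPa = 49873 kPa

50000 kPa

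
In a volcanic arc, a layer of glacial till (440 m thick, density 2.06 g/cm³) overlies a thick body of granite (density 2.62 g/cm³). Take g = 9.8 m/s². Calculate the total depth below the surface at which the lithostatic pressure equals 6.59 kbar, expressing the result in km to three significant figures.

25.8 km

Pressure at base of upper layers: 2060×9.8×440 = 8.883×10^6 Pa = 0.08883 kbar
Remaining pressure to be supplied by granite: 6.590×10^8 − 8.883×10^6 = 6.501×10^8 Pa
Additional depth in granite = 6.501×10^8 Pa / (2620 kg/m³ × 9.8 m/s²) = 25320 m
Total depth = 440 m + 25320 m = 25760 m
= 25.760 km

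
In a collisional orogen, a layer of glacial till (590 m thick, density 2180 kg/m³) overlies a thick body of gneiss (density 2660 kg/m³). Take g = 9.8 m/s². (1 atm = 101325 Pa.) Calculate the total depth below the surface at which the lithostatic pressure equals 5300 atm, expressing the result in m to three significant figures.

20700 m

Pressure at base of upper layers: 2180×9.8×590 = 1.260×10^7 Pa = 124.4 atm
Remaining pressure to be supplied by gneiss: 5.370×10^8 − 1.260×10^7 = 5.244×10^8 Pa
Additional depth in gneiss = 5.244×10^8 Pa / (2660 kg/m³ × 9.8 m/s²) = 20117 m
Total depth = 590 m + 20117 m = 20707 m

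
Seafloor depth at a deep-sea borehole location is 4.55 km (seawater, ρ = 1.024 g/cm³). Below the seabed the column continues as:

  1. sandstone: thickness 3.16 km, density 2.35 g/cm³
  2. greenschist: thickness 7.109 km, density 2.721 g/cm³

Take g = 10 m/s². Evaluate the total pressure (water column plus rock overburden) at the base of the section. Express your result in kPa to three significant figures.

314000 kPa

seawater: 1024 kg/m³ × 10 m/s² × 4550 m = 4.659×10^7 Pa = 46592 kPa
sandstone: 2350 kg/m³ × 10 m/s² × 3160 m = 7.426×10^7 Pa = 74260 kPa
greenschist: 2721 kg/m³ × 10 m/s² × 7109 m = 1.934×10^8 Pa = 1.934×10^5 kPa
Total = 46592 + 74260 + 1.934×10^5 = 3.1429×10^5 kPa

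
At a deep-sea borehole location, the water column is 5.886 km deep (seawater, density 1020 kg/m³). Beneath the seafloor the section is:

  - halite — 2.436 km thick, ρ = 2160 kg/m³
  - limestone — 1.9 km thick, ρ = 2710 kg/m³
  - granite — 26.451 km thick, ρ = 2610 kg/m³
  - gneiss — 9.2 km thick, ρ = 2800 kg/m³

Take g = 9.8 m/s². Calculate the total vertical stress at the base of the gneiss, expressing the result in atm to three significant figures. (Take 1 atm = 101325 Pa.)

10800 atm

seawater: 1020 kg/m³ × 9.8 m/s² × 5886 m = 5.884×10^7 Pa = 580.7 atm
halite: 2160 kg/m³ × 9.8 m/s² × 2436 m = 5.157×10^7 Pa = 508.9 atm
limestone: 2710 kg/m³ × 9.8 m/s² × 1900 m = 5.046×10^7 Pa = 498.0 atm
granite: 2610 kg/m³ × 9.8 m/s² × 26451 m = 6.766×10^8 Pa = 6677 atm
gneiss: 2800 kg/m³ × 9.8 m/s² × 9200 m = 2.524×10^8 Pa = 2491 atm
Total = 580.7 + 508.9 + 498.0 + 6677 + 2491 = 10756 atm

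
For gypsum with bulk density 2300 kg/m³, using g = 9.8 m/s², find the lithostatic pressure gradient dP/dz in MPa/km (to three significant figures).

22.5 MPa/km

dP/dz = ρg = 2300 kg/m³ × 9.8 m/s² = 22540 Pa/m
= 22540 Pa/m × (1 MPa/km / 1000.0 Pa/m) = 22.540 MPa/km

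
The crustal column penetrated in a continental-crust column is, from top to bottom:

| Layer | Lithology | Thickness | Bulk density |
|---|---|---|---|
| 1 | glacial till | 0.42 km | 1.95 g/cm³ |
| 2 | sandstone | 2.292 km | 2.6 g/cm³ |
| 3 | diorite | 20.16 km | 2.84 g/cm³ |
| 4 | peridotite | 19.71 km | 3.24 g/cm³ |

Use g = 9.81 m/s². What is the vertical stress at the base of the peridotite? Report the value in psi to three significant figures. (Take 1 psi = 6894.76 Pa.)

182000 psi

glacial till: 1950 kg/m³ × 9.81 m/s² × 420 m = 8.034×10^6 Pa = 1165 psi
sandstone: 2600 kg/m³ × 9.81 m/s² × 2292 m = 5.846×10^7 Pa = 8479 psi
diorite: 2840 kg/m³ × 9.81 m/s² × 20160 m = 5.617×10^8 Pa = 81463 psi
peridotite: 3240 kg/m³ × 9.81 m/s² × 19710 m = 6.265×10^8 Pa = 90862 psi
Total = 1165 + 8479 + 81463 + 90862 = 1.8197×10^5 psi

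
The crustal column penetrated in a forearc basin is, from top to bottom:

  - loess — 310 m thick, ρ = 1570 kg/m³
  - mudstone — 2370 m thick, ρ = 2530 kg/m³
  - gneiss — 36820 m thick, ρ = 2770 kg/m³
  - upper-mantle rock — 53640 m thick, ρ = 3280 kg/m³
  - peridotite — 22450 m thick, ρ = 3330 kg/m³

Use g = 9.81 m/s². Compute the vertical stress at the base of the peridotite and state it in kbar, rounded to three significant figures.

loess: 1570 kg/m³ × 9.81 m/s² × 310 m = 4.775×10^6 Pa = 0.04775 kbar
mudstone: 2530 kg/m³ × 9.81 m/s² × 2370 m = 5.882×10^7 Pa = 0.5882 kbar
gneiss: 2770 kg/m³ × 9.81 m/s² × 36820 m = 1.001×10^9 Pa = 10.01 kbar
upper-mantle rock: 3280 kg/m³ × 9.81 m/s² × 53640 m = 1.726×10^9 Pa = 17.26 kbar
peridotite: 3330 kg/m³ × 9.81 m/s² × 22450 m = 7.334×10^8 Pa = 7.334 kbar
Total = 0.04775 + 0.5882 + 10.01 + 17.26 + 7.334 = 35.235 kbar

35.2 kbar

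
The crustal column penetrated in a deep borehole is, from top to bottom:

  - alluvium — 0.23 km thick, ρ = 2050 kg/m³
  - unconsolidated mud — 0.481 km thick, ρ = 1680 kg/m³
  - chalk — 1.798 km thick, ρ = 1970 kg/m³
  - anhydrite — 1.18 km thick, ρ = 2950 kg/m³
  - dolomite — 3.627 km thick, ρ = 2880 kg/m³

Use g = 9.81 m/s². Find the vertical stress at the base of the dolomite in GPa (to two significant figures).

alluvium: 2050 kg/m³ × 9.81 m/s² × 230 m = 4.625×10^6 Pa = 4.625×10^-3 GPa
unconsolidated mud: 1680 kg/m³ × 9.81 m/s² × 481 m = 7.927×10^6 Pa = 7.927×10^-3 GPa
chalk: 1970 kg/m³ × 9.81 m/s² × 1798 m = 3.475×10^7 Pa = 0.03475 GPa
anhydrite: 2950 kg/m³ × 9.81 m/s² × 1180 m = 3.415×10^7 Pa = 0.03415 GPa
dolomite: 2880 kg/m³ × 9.81 m/s² × 3627 m = 1.025×10^8 Pa = 0.1025 GPa
Total = 4.625×10^-3 + 7.927×10^-3 + 0.03475 + 0.03415 + 0.1025 = 0.18392 GPa

0.18 GPa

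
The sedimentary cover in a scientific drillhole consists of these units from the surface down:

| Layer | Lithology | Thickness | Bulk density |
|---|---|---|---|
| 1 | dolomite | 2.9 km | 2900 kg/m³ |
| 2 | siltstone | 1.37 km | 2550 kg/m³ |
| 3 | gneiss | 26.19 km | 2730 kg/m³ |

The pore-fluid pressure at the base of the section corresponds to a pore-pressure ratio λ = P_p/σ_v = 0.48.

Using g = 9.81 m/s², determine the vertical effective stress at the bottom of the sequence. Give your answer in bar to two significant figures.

Overburden (lithostatic) stress σ_v:
dolomite: 2900 kg/m³ × 9.81 m/s² × 2900 m = 8.250×10^7 Pa = 82.50 MPa
siltstone: 2550 kg/m³ × 9.81 m/s² × 1370 m = 3.427×10^7 Pa = 34.27 MPa
gneiss: 2730 kg/m³ × 9.81 m/s² × 26190 m = 7.014×10^8 Pa = 701.4 MPa
Total = 82.50 + 34.27 + 701.4 = 818.18 MPa
Pore pressure P_p = λ·σ_v = 0.48 × 818.2 MPa = 392.7 MPa
Effective stress σ' = σ_v − P_p = 818.2 − 392.7 = 425.45 MPa = 4254.5 bar

4300 bar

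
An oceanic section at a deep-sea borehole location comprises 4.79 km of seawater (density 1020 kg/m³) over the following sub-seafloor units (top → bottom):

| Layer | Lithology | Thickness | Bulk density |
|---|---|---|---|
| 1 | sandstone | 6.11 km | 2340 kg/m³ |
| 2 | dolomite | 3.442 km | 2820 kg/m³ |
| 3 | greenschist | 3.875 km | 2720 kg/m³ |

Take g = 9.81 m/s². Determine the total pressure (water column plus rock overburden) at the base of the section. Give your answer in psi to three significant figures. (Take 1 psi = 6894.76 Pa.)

56100 psi

seawater: 1020 kg/m³ × 9.81 m/s² × 4790 m = 4.793×10^7 Pa = 6952 psi
sandstone: 2340 kg/m³ × 9.81 m/s² × 6110 m = 1.403×10^8 Pa = 20343 psi
dolomite: 2820 kg/m³ × 9.81 m/s² × 3442 m = 9.522×10^7 Pa = 13811 psi
greenschist: 2720 kg/m³ × 9.81 m/s² × 3875 m = 1.034×10^8 Pa = 14997 psi
Total = 6952 + 20343 + 13811 + 14997 = 56101 psi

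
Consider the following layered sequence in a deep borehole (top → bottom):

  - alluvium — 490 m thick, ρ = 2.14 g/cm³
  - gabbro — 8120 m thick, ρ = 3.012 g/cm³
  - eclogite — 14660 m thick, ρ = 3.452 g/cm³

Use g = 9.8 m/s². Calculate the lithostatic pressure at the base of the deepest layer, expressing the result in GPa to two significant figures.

0.75 GPa

alluvium: 2140 kg/m³ × 9.8 m/s² × 490 m = 1.028×10^7 Pa = 0.01028 GPa
gabbro: 3012 kg/m³ × 9.8 m/s² × 8120 m = 2.397×10^8 Pa = 0.2397 GPa
eclogite: 3452 kg/m³ × 9.8 m/s² × 14660 m = 4.959×10^8 Pa = 0.4959 GPa
Total = 0.01028 + 0.2397 + 0.4959 = 0.74590 GPa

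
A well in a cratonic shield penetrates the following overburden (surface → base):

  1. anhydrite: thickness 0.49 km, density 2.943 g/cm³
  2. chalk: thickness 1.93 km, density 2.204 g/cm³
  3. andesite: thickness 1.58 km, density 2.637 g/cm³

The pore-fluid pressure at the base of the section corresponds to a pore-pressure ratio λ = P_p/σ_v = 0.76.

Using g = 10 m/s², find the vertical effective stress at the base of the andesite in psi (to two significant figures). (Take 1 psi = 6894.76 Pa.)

3400 psi

Overburden (lithostatic) stress σ_v:
anhydrite: 2943 kg/m³ × 10 m/s² × 490 m = 1.442×10^7 Pa = 14.42 MPa
chalk: 2204 kg/m³ × 10 m/s² × 1930 m = 4.254×10^7 Pa = 42.54 MPa
andesite: 2637 kg/m³ × 10 m/s² × 1580 m = 4.166×10^7 Pa = 41.66 MPa
Total = 14.42 + 42.54 + 41.66 = 98.623 MPa
Pore pressure P_p = λ·σ_v = 0.76 × 98.62 MPa = 74.95 MPa
Effective stress σ' = σ_v − P_p = 98.62 − 74.95 = 23.669 MPa = 3433.0 psi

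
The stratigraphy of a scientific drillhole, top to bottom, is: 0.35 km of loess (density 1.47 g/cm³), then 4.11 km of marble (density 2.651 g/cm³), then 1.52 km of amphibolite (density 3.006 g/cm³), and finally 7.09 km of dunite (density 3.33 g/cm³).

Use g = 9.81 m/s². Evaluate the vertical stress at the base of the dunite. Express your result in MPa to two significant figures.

loess: 1470 kg/m³ × 9.81 m/s² × 350 m = 5.047×10^6 Pa = 5.047 MPa
marble: 2651 kg/m³ × 9.81 m/s² × 4110 m = 1.069×10^8 Pa = 106.9 MPa
amphibolite: 3006 kg/m³ × 9.81 m/s² × 1520 m = 4.482×10^7 Pa = 44.82 MPa
dunite: 3330 kg/m³ × 9.81 m/s² × 7090 m = 2.316×10^8 Pa = 231.6 MPa
Total = 5.047 + 106.9 + 44.82 + 231.6 = 388.37 MPa

390 MPa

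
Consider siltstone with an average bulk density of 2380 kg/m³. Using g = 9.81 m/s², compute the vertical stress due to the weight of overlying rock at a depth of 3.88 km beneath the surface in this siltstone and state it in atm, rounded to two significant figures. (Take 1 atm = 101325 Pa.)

siltstone: 2380 kg/m³ × 9.81 m/s² × 3880 m = 9.059×10^7 Pa = 894.0 atm

890 atm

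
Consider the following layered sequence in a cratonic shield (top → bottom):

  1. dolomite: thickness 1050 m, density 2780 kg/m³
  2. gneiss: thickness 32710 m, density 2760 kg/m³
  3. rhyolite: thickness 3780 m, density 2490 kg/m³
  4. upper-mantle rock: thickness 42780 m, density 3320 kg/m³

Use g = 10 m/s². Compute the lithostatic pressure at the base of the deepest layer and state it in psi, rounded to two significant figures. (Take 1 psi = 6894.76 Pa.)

350000 psi

dolomite: 2780 kg/m³ × 10 m/s² × 1050 m = 2.919×10^7 Pa = 4234 psi
gneiss: 2760 kg/m³ × 10 m/s² × 32710 m = 9.028×10^8 Pa = 1.309×10^5 psi
rhyolite: 2490 kg/m³ × 10 m/s² × 3780 m = 9.412×10^7 Pa = 13651 psi
upper-mantle rock: 3320 kg/m³ × 10 m/s² × 42780 m = 1.420×10^9 Pa = 2.060×10^5 psi
Total = 4234 + 1.309×10^5 + 13651 + 2.060×10^5 = 3.5482×10^5 psi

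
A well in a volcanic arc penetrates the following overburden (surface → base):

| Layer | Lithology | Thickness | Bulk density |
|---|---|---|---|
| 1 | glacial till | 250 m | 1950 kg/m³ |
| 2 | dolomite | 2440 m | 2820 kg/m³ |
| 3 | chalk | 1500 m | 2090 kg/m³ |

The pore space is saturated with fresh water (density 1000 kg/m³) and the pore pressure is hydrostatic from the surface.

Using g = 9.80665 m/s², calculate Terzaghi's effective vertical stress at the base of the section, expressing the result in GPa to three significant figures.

Overburden (lithostatic) stress σ_v:
glacial till: 1950 kg/m³ × 9.80665 m/s² × 250 m = 4.781×10^6 Pa = 4.781 MPa
dolomite: 2820 kg/m³ × 9.80665 m/s² × 2440 m = 6.748×10^7 Pa = 67.48 MPa
chalk: 2090 kg/m³ × 9.80665 m/s² × 1500 m = 3.074×10^7 Pa = 30.74 MPa
Total = 4.781 + 67.48 + 30.74 = 103.00 MPa
Pore pressure P_p = 1000 kg/m³ × 9.80665 m/s² × 4190 m = 4.109×10^7 Pa = 41.09 MPa
Effective stress σ' = σ_v − P_p = 103.0 − 41.09 = 61.912 MPa = 0.061912 GPa

0.0619 GPa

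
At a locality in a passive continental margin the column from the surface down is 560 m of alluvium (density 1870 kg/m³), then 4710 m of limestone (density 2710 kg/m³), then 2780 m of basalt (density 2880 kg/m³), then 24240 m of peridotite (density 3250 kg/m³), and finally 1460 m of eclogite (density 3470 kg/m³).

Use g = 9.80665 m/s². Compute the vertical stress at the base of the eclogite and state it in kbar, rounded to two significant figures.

alluvium: 1870 kg/m³ × 9.80665 m/s² × 560 m = 1.027×10^7 Pa = 0.1027 kbar
limestone: 2710 kg/m³ × 9.80665 m/s² × 4710 m = 1.252×10^8 Pa = 1.252 kbar
basalt: 2880 kg/m³ × 9.80665 m/s² × 2780 m = 7.852×10^7 Pa = 0.7852 kbar
peridotite: 3250 kg/m³ × 9.80665 m/s² × 24240 m = 7.726×10^8 Pa = 7.726 kbar
eclogite: 3470 kg/m³ × 9.80665 m/s² × 1460 m = 4.968×10^7 Pa = 0.4968 kbar
Total = 0.1027 + 1.252 + 0.7852 + 7.726 + 0.4968 = 10.362 kbar

10 kbar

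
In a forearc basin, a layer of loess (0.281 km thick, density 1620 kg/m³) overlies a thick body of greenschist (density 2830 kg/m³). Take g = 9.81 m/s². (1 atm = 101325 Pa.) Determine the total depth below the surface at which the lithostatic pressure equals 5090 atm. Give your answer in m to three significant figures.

18700 m

Pressure at base of upper layers: 1620×9.81×281 = 4.466×10^6 Pa = 44.07 atm
Remaining pressure to be supplied by greenschist: 5.157×10^8 − 4.466×10^6 = 5.113×10^8 Pa
Additional depth in greenschist = 5.113×10^8 Pa / (2830 kg/m³ × 9.81 m/s²) = 18416 m
Total depth = 281 m + 18416 m = 18697 m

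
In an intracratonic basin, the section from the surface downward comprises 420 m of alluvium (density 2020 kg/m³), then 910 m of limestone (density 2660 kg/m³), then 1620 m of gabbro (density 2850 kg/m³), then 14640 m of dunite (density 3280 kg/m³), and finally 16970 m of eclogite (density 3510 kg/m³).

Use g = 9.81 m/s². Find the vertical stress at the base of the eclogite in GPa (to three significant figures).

alluvium: 2020 kg/m³ × 9.81 m/s² × 420 m = 8.323×10^6 Pa = 8.323×10^-3 GPa
limestone: 2660 kg/m³ × 9.81 m/s² × 910 m = 2.375×10^7 Pa = 0.02375 GPa
gabbro: 2850 kg/m³ × 9.81 m/s² × 1620 m = 4.529×10^7 Pa = 0.04529 GPa
dunite: 3280 kg/m³ × 9.81 m/s² × 14640 m = 4.711×10^8 Pa = 0.4711 GPa
eclogite: 3510 kg/m³ × 9.81 m/s² × 16970 m = 5.843×10^8 Pa = 0.5843 GPa
Total = 8.323×10^-3 + 0.02375 + 0.04529 + 0.4711 + 0.5843 = 1.1328 GPa

1.13 GPa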